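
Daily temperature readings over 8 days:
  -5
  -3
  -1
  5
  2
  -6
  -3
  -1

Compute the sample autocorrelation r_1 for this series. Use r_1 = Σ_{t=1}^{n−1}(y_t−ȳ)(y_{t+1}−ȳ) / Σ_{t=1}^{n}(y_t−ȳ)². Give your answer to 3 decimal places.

0.226

Mean ȳ = (-5 − 3 − 1 + 5 + 2 − 6 − 3 − 1)/8 = -1.5000
Σ(y_t−ȳ)(y_{t+1}−ȳ) = (5.2500) + (-0.7500) + (3.2500) + (22.7500) + (-15.7500) + (6.7500) + (-0.7500) = 20.7500
Denominator Σ(y_t−ȳ)² = 92.0000
r_1 = 20.7500 / 92.0000 = 0.226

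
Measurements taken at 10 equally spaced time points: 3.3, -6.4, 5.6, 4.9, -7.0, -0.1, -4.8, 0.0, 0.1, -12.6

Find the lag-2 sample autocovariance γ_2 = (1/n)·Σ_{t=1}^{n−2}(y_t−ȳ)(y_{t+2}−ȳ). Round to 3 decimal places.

-2.761

Mean ȳ = (3.3 − 6.4 + 5.6 + 4.9 − 7.0 − 0.1 − 4.8 + 0.0 + 0.1 − 12.6)/10 = -1.7000
Σ_{t=1}^{8}(y_t−ȳ)(y_{t+2}−ȳ) = -27.6100
γ_2 = -27.6100 / 10 = -2.761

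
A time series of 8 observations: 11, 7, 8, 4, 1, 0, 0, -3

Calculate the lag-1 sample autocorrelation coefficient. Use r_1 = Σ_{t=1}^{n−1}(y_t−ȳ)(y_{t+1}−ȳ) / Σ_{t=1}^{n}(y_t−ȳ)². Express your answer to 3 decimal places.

0.535

Mean ȳ = (11 + 7 + 8 + 4 + 1 + 0 + 0 − 3)/8 = 3.5000
Deviations from mean: 7.5000, 3.5000, 4.5000, 0.5000, -2.5000, -3.5000, -3.5000, -6.5000
Σ(y_t−ȳ)(y_{t+1}−ȳ) = (26.2500) + (15.7500) + (2.2500) + (-1.2500) + (8.7500) + (12.2500) + (22.7500) = 86.7500
Denominator Σ(y_t−ȳ)² = 162.0000
r_1 = 86.7500 / 162.0000 = 0.535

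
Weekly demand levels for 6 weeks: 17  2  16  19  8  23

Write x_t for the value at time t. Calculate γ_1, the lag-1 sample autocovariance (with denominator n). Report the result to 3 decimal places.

Mean x̄ = (17 + 2 + 16 + 19 + 8 + 23)/6 = 14.1667
Deviations: 2.8333, -12.1667, 1.8333, 4.8333, -6.1667, 8.8333
Σ_{t=1}^{5}(x_t−x̄)(x_{t+1}−x̄) = -132.1944
γ_1 = -132.1944 / 6 = -22.032

-22.032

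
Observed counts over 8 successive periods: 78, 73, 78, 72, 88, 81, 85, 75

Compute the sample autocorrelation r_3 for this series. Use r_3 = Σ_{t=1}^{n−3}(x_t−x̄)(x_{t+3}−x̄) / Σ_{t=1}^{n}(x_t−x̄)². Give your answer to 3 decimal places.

-0.567

Mean x̄ = (78 + 73 + 78 + 72 + 88 + 81 + 85 + 75)/8 = 78.7500
Deviations from mean: -0.7500, -5.7500, -0.7500, -6.7500, 9.2500, 2.2500, 6.2500, -3.7500
Σ(x_t−x̄)(x_{t+3}−x̄) = (5.0625) + (-53.1875) + (-1.6875) + (-42.1875) + (-34.6875) = -126.6875
Denominator Σ(x_t−x̄)² = 223.5000
r_3 = -126.6875 / 223.5000 = -0.567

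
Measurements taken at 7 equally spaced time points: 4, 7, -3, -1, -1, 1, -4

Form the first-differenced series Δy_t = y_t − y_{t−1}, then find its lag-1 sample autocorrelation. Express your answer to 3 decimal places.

First differences Δy: 3, -10, 2, 0, 2, -5
Mean of differences = -1.3333
Numerator Σ(Δy_t−Δȳ)(Δy_{t+1}−Δȳ) = -69.7778
Denominator Σ(Δy_t−Δȳ)² = 131.3333
r_1(Δy) = -69.7778 / 131.3333 = -0.531

-0.531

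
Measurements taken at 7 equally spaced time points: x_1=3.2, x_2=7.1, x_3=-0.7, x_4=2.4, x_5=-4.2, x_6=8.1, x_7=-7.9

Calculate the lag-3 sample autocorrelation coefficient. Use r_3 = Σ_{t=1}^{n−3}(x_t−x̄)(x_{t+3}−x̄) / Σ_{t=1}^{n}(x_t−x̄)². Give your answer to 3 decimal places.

-0.263

Mean x̄ = (3.2 + 7.1 − 0.7 + 2.4 − 4.2 + 8.1 − 7.9)/7 = 1.1429
Deviations from mean: 2.0571, 5.9571, -1.8429, 1.2571, -5.3429, 6.9571, -9.0429
Σ(x_t−x̄)(x_{t+3}−x̄) = (2.5861) + (-31.8282) + (-12.8210) + (-11.3682) = -53.4312
Denominator Σ(x_t−x̄)² = 203.4171
r_3 = -53.4312 / 203.4171 = -0.263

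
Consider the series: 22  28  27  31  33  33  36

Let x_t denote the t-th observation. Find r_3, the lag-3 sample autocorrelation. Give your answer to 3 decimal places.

Mean x̄ = (22 + 28 + 27 + 31 + 33 + 33 + 36)/7 = 30.0000
Σ(x_t−x̄)(x_{t+3}−x̄) = (-8.0000) + (-6.0000) + (-9.0000) + (6.0000) = -17.0000
Denominator Σ(x_t−x̄)² = 132.0000
r_3 = -17.0000 / 132.0000 = -0.129

-0.129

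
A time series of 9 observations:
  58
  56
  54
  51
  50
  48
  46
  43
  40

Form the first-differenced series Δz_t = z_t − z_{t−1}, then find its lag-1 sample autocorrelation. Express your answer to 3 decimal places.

First differences Δz: -2, -2, -3, -1, -2, -2, -3, -3
Mean of differences = -2.2500
Numerator Σ(Δz_t−Δz̄)(Δz_{t+1}−Δz̄) = -0.3125
Denominator Σ(Δz_t−Δz̄)² = 3.5000
r_1(Δz) = -0.3125 / 3.5000 = -0.089

-0.089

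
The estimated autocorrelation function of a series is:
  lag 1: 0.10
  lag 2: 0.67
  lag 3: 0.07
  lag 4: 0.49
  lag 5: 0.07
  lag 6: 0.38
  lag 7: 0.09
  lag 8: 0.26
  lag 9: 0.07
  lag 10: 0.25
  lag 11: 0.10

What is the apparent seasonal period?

The largest autocorrelation is r_2 = 0.67, with weaker echoes at lags 4 (0.49), 6 (0.38), 8 (0.26) and 10 (0.25); the remaining lags stay at or below 0.10.
The dominant spike at lag 2 indicates a seasonal period of 2.

2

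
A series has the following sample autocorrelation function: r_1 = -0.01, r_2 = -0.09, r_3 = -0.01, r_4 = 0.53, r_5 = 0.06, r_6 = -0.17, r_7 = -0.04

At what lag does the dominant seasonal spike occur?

4

The largest autocorrelation is r_4 = 0.53; the remaining lags stay at or below 0.06.
The dominant spike at lag 4 indicates a seasonal period of 4.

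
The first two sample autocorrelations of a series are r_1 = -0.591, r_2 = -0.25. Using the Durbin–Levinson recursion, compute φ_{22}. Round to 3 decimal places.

-0.921

φ_{22} = (r_2 − r_1²) / (1 − r_1²)
r_1² = (-0.591)² = 0.349281
Numerator = -0.25 − 0.3493 = -0.5993; denominator = 1 − 0.3493 = 0.6507
φ_{22} = -0.5993 / 0.6507 = -0.921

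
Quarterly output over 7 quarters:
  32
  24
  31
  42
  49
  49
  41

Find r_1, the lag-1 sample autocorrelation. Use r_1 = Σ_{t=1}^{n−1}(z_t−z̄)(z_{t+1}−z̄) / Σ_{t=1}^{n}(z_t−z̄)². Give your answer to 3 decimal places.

Mean z̄ = (32 + 24 + 31 + 42 + 49 + 49 + 41)/7 = 38.2857
Deviations from mean: -6.2857, -14.2857, -7.2857, 3.7143, 10.7143, 10.7143, 2.7143
Σ(z_t−z̄)(z_{t+1}−z̄) = (89.7959) + (104.0816) + (-27.0612) + (39.7959) + (114.7959) + (29.0816) = 350.4898
Denominator Σ(z_t−z̄)² = 547.4286
r_1 = 350.4898 / 547.4286 = 0.640

0.640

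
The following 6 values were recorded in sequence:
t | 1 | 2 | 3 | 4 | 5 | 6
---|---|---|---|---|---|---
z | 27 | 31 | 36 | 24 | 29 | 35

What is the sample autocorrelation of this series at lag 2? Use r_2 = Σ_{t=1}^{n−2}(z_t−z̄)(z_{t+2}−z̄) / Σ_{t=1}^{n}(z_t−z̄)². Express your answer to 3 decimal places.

Mean z̄ = (27 + 31 + 36 + 24 + 29 + 35)/6 = 30.3333
Deviations from mean: -3.3333, 0.6667, 5.6667, -6.3333, -1.3333, 4.6667
Σ(z_t−z̄)(z_{t+2}−z̄) = (-18.8889) + (-4.2222) + (-7.5556) + (-29.5556) = -60.2222
Denominator Σ(z_t−z̄)² = 107.3333
r_2 = -60.2222 / 107.3333 = -0.561

-0.561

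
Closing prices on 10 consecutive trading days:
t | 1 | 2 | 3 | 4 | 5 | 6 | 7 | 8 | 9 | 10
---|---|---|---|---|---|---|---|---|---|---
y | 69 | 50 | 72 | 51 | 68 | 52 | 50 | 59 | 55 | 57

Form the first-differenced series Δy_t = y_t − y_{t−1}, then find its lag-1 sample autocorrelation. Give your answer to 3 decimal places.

-0.799

First differences Δy: -19, 22, -21, 17, -16, -2, 9, -4, 2
Mean of differences = -1.3333
Numerator Σ(Δy_t−Δȳ)(Δy_{t+1}−Δȳ) = -1534.1111
Denominator Σ(Δy_t−Δȳ)² = 1920.0000
r_1(Δy) = -1534.1111 / 1920.0000 = -0.799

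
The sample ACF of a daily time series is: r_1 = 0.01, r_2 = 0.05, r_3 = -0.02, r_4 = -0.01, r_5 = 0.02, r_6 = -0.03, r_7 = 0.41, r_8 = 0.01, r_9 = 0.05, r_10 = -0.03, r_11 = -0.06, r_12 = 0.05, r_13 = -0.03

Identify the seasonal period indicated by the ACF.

The largest autocorrelation is r_7 = 0.41; the remaining lags stay at or below 0.05.
The dominant spike at lag 7 indicates a seasonal period of 7.

7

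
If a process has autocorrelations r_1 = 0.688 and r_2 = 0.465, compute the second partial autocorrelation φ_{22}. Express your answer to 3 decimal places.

-0.016

φ_{22} = (r_2 − r_1²) / (1 − r_1²)
r_1² = (0.688)² = 0.473344
Numerator = 0.465 − 0.4733 = -0.0083; denominator = 1 − 0.4733 = 0.5267
φ_{22} = -0.0083 / 0.5267 = -0.016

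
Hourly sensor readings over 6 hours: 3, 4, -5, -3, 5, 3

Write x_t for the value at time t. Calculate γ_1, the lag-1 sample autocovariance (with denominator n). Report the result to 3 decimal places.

0.745

Mean x̄ = (3 + 4 − 5 − 3 + 5 + 3)/6 = 1.1667
Deviations: 1.8333, 2.8333, -6.1667, -4.1667, 3.8333, 1.8333
Σ_{t=1}^{5}(x_t−x̄)(x_{t+1}−x̄) = 4.4722
γ_1 = 4.4722 / 6 = 0.745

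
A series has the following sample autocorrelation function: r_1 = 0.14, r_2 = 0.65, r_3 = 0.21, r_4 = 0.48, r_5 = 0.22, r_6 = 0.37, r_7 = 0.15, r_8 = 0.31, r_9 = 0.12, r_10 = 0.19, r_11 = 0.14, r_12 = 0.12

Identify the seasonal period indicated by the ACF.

The largest autocorrelation is r_2 = 0.65, with weaker echoes at lags 4 (0.48), 6 (0.37) and 8 (0.31); the remaining lags stay at or below 0.22.
The dominant spike at lag 2 indicates a seasonal period of 2.

2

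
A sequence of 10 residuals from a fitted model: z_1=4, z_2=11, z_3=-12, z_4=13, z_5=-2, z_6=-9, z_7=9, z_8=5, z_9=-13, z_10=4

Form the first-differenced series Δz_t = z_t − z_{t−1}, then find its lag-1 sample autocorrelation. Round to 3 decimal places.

-0.592

First differences Δz: 7, -23, 25, -15, -7, 18, -4, -18, 17
Mean of differences = 0.0000
Numerator Σ(Δz_t−Δz̄)(Δz_{t+1}−Δz̄) = -1438.0000
Denominator Σ(Δz_t−Δz̄)² = 2430.0000
r_1(Δz) = -1438.0000 / 2430.0000 = -0.592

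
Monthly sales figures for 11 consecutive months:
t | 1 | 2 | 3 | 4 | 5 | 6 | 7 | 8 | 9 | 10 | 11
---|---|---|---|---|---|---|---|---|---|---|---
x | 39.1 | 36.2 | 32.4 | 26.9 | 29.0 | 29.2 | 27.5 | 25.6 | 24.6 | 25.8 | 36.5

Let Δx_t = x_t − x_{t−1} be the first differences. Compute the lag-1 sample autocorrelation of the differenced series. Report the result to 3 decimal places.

First differences Δx: -2.9, -3.8, -5.5, 2.1, 0.2, -1.7, -1.9, -1.0, 1.2, 10.7
Mean of differences = -0.2600
Numerator Σ(Δx_t−Δx̄)(Δx_{t+1}−Δx̄) = 34.4484
Denominator Σ(Δx_t−Δx̄)² = 180.3040
r_1(Δx) = 34.4484 / 180.3040 = 0.191

0.191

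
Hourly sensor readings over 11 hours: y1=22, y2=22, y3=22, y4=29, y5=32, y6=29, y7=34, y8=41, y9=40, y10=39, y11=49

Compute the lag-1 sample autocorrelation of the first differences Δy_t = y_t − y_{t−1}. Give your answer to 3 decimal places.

First differences Δy: 0, 0, 7, 3, -3, 5, 7, -1, -1, 10
Mean of differences = 2.7000
Numerator Σ(Δy_t−Δȳ)(Δy_{t+1}−Δȳ) = -37.1900
Denominator Σ(Δy_t−Δȳ)² = 170.1000
r_1(Δy) = -37.1900 / 170.1000 = -0.219

-0.219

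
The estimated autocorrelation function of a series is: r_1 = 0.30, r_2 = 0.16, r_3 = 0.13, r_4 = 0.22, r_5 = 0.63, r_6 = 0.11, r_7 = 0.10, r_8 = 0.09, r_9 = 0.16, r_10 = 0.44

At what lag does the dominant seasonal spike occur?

The largest autocorrelation is r_5 = 0.63, with a weaker echo at lag 10 (0.44); the remaining lags stay at or below 0.30. The elevated value at lag 1 (0.30), dropping to 0.16 at lag 2, reflects decaying short-term dependence rather than seasonality.
The dominant spike at lag 5 indicates a seasonal period of 5.

5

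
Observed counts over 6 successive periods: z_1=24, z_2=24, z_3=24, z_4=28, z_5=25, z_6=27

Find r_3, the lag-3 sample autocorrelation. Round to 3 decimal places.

Mean z̄ = (24 + 24 + 24 + 28 + 25 + 27)/6 = 25.3333
Deviations from mean: -1.3333, -1.3333, -1.3333, 2.6667, -0.3333, 1.6667
Numerator Σ_{t=1}^{3}(z_t−z̄)(z_{t+3}−z̄) = -5.3333
Denominator Σ(z_t−z̄)² = 15.3333
r_3 = -5.3333 / 15.3333 = -0.348

-0.348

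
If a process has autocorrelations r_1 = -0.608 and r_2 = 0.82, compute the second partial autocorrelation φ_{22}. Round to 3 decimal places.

0.714

φ_{22} = (r_2 − r_1²) / (1 − r_1²)
r_1² = (-0.608)² = 0.369664
Numerator = 0.82 − 0.3697 = 0.4503; denominator = 1 − 0.3697 = 0.6303
φ_{22} = 0.4503 / 0.6303 = 0.714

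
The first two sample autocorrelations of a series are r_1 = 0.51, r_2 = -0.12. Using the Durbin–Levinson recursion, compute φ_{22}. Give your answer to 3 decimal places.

-0.514

φ_{22} = (r_2 − r_1²) / (1 − r_1²)
r_1² = (0.51)² = 0.2601
Numerator = -0.12 − 0.2601 = -0.3801; denominator = 1 − 0.2601 = 0.7399
φ_{22} = -0.3801 / 0.7399 = -0.514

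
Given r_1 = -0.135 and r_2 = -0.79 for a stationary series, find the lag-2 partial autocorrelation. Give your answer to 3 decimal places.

-0.823

φ_{22} = (r_2 − r_1²) / (1 − r_1²)
r_1² = (-0.135)² = 0.018225
Numerator = -0.79 − 0.0182 = -0.8082; denominator = 1 − 0.0182 = 0.9818
φ_{22} = -0.8082 / 0.9818 = -0.823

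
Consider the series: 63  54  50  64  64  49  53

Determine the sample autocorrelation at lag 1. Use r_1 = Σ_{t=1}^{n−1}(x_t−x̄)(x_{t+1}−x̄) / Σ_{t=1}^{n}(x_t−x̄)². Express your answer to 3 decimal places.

Mean x̄ = (63 + 54 + 50 + 64 + 64 + 49 + 53)/7 = 56.7143
Deviations from mean: 6.2857, -2.7143, -6.7143, 7.2857, 7.2857, -7.7143, -3.7143
Numerator Σ_{t=1}^{6}(x_t−x̄)(x_{t+1}−x̄) = -22.2245
Denominator Σ(x_t−x̄)² = 271.4286
r_1 = -22.2245 / 271.4286 = -0.082

-0.082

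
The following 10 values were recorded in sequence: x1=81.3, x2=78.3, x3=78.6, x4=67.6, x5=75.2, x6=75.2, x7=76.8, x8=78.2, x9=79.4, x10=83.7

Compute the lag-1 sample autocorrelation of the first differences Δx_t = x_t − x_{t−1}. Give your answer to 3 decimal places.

-0.374

First differences Δx: -3.0, 0.3, -11.0, 7.6, 0.0, 1.6, 1.4, 1.2, 4.3
Mean of differences = 0.2667
Numerator Σ(Δx_t−Δx̄)(Δx_{t+1}−Δx̄) = -79.0844
Denominator Σ(Δx_t−Δx̄)² = 211.6600
r_1(Δx) = -79.0844 / 211.6600 = -0.374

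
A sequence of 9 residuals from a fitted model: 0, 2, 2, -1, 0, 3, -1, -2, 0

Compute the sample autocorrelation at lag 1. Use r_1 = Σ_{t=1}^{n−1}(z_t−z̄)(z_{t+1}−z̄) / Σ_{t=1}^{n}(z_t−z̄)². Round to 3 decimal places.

Mean z̄ = (0 + 2 + 2 − 1 + 0 + 3 − 1 − 2 + 0)/9 = 0.3333
Numerator Σ_{t=1}^{8}(z_t−z̄)(z_{t+1}−z̄) = -0.1111
Denominator Σ(z_t−z̄)² = 22.0000
r_1 = -0.1111 / 22.0000 = -0.005

-0.005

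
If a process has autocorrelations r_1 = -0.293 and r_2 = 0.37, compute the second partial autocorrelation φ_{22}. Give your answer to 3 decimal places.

φ_{22} = (r_2 − r_1²) / (1 − r_1²)
r_1² = (-0.293)² = 0.085849
Numerator = 0.37 − 0.0858 = 0.2842; denominator = 1 − 0.0858 = 0.9142
φ_{22} = 0.2842 / 0.9142 = 0.311

0.311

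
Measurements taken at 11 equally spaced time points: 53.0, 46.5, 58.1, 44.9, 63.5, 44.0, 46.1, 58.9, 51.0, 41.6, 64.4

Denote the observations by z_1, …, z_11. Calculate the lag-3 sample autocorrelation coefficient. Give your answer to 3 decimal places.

0.238

Mean z̄ = (53.0 + 46.5 + 58.1 + 44.9 + 63.5 + 44.0 + 46.1 + 58.9 + 51.0 + 41.6 + 64.4)/11 = 52.0000
Numerator Σ_{t=1}^{8}(z_t−z̄)(z_{t+3}−z̄) = 157.0100
Denominator Σ(z_t−z̄)² = 660.4600
r_3 = 157.0100 / 660.4600 = 0.238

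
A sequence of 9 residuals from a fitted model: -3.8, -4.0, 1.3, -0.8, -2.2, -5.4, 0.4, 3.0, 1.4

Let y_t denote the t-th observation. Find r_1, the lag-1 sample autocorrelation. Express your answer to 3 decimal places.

Mean ȳ = (-3.8 − 4.0 + 1.3 − 0.8 − 2.2 − 5.4 + 0.4 + 3.0 + 1.4)/9 = -1.1222
Numerator Σ_{t=1}^{8}(y_t−ȳ)(y_{t+1}−ȳ) = 15.9395
Denominator Σ(y_t−ȳ)² = 66.5556
r_1 = 15.9395 / 66.5556 = 0.239

0.239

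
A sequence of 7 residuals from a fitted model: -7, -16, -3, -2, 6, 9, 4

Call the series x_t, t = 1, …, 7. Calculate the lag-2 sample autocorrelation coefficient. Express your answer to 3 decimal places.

0.089

Mean x̄ = (-7 − 16 − 3 − 2 + 6 + 9 + 4)/7 = -1.2857
Deviations from mean: -5.7143, -14.7143, -1.7143, -0.7143, 7.2857, 10.2857, 5.2857
Σ(x_t−x̄)(x_{t+2}−x̄) = (9.7959) + (10.5102) + (-12.4898) + (-7.3469) + (38.5102) = 38.9796
Denominator Σ(x_t−x̄)² = 439.4286
r_2 = 38.9796 / 439.4286 = 0.089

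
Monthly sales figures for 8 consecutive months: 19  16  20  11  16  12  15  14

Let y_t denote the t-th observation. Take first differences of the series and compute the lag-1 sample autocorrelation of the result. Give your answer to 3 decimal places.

First differences Δy: -3, 4, -9, 5, -4, 3, -1
Mean of differences = -0.7143
Numerator Σ(Δy_t−Δȳ)(Δy_{t+1}−Δȳ) = -129.2245
Denominator Σ(Δy_t−Δȳ)² = 153.4286
r_1(Δy) = -129.2245 / 153.4286 = -0.842

-0.842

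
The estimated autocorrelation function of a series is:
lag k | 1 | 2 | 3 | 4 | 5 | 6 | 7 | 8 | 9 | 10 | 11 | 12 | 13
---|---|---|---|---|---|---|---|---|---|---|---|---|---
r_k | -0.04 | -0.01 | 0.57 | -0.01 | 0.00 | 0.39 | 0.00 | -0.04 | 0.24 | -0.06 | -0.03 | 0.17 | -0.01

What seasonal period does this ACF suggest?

3

The largest autocorrelation is r_3 = 0.57, with weaker echoes at lags 6 (0.39), 9 (0.24) and 12 (0.17); the remaining lags stay at or below 0.00.
The dominant spike at lag 3 indicates a seasonal period of 3.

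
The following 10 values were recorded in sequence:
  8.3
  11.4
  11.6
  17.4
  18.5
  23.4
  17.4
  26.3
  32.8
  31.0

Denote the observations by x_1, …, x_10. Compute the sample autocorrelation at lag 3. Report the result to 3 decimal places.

0.041

Mean x̄ = (8.3 + 11.4 + 11.6 + 17.4 + 18.5 + 23.4 + 17.4 + 26.3 + 32.8 + 31.0)/10 = 19.8100
Numerator Σ_{t=1}^{7}(x_t−x̄)(x_{t+3}−x̄) = 26.2547
Denominator Σ(x_t−x̄)² = 632.9090
r_3 = 26.2547 / 632.9090 = 0.041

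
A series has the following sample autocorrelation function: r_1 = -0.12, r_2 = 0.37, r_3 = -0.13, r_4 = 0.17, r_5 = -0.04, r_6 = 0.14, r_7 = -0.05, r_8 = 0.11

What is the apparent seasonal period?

2

The largest autocorrelation is r_2 = 0.37, with a weaker echo at lag 4 (0.17); the remaining lags stay at or below 0.14.
The dominant spike at lag 2 indicates a seasonal period of 2.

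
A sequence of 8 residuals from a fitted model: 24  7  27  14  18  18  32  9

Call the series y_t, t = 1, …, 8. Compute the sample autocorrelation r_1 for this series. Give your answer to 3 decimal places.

-0.630

Mean ȳ = (24 + 7 + 27 + 14 + 18 + 18 + 32 + 9)/8 = 18.6250
Deviations from mean: 5.3750, -11.6250, 8.3750, -4.6250, -0.6250, -0.6250, 13.3750, -9.6250
Σ(y_t−ȳ)(y_{t+1}−ȳ) = (-62.4844) + (-97.3594) + (-38.7344) + (2.8906) + (0.3906) + (-8.3594) + (-128.7344) = -332.3906
Denominator Σ(y_t−ȳ)² = 527.8750
r_1 = -332.3906 / 527.8750 = -0.630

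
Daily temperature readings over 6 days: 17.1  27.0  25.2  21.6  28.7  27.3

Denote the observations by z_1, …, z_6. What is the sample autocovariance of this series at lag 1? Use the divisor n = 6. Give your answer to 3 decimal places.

Mean z̄ = (17.1 + 27.0 + 25.2 + 21.6 + 28.7 + 27.3)/6 = 24.4833
Deviations: -7.3833, 2.5167, 0.7167, -2.8833, 4.2167, 2.8167
Σ_{t=1}^{5}(z_t−z̄)(z_{t+1}−z̄) = -19.1253
γ_1 = -19.1253 / 6 = -3.188

-3.188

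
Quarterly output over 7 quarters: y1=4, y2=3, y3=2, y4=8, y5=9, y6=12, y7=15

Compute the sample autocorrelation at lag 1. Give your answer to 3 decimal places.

Mean ȳ = (4 + 3 + 2 + 8 + 9 + 12 + 15)/7 = 7.5714
Deviations from mean: -3.5714, -4.5714, -5.5714, 0.4286, 1.4286, 4.4286, 7.4286
Numerator Σ_{t=1}^{6}(y_t−ȳ)(y_{t+1}−ȳ) = 79.2449
Denominator Σ(y_t−ȳ)² = 141.7143
r_1 = 79.2449 / 141.7143 = 0.559

0.559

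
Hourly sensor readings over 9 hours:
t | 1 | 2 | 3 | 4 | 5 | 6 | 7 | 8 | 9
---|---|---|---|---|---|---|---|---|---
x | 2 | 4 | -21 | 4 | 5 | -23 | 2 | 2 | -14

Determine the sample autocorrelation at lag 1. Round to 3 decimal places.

Mean x̄ = (2 + 4 − 21 + 4 + 5 − 23 + 2 + 2 − 14)/9 = -4.3333
Numerator Σ_{t=1}^{8}(x_t−x̄)(x_{t+1}−x̄) = -460.7778
Denominator Σ(x_t−x̄)² = 1066.0000
r_1 = -460.7778 / 1066.0000 = -0.432

-0.432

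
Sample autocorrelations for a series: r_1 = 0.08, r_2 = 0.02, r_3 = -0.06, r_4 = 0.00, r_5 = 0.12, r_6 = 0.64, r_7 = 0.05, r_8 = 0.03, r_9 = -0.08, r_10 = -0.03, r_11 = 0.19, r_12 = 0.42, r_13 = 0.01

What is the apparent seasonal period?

The largest autocorrelation is r_6 = 0.64, with a weaker echo at lag 12 (0.42); the remaining lags stay at or below 0.19.
The dominant spike at lag 6 indicates a seasonal period of 6.

6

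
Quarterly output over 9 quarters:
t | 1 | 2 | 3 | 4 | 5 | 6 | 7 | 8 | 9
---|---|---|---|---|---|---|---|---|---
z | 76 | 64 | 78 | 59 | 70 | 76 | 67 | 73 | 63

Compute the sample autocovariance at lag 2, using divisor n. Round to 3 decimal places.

Mean z̄ = (76 + 64 + 78 + 59 + 70 + 76 + 67 + 73 + 63)/9 = 69.5556
Σ_{t=1}^{7}(z_t−z̄)(z_{t+2}−z̄) = 86.6049
γ_2 = 86.6049 / 9 = 9.623

9.623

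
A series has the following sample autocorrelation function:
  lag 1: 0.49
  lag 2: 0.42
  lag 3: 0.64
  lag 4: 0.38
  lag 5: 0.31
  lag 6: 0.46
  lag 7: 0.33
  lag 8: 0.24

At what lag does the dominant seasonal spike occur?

3

The largest autocorrelation is r_3 = 0.64; the remaining lags stay at or below 0.49. The elevated value at lag 1 (0.49), dropping to 0.42 at lag 2, reflects decaying short-term dependence rather than seasonality.
The dominant spike at lag 3 indicates a seasonal period of 3.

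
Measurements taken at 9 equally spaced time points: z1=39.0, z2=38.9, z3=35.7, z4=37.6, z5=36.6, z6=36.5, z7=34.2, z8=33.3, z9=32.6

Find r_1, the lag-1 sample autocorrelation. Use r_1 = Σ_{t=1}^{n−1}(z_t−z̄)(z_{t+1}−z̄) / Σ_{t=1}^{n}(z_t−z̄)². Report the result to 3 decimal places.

Mean z̄ = (39.0 + 38.9 + 35.7 + 37.6 + 36.6 + 36.5 + 34.2 + 33.3 + 32.6)/9 = 36.0444
Numerator Σ_{t=1}^{8}(z_t−z̄)(z_{t+1}−z̄) = 21.7125
Denominator Σ(z_t−z̄)² = 42.7422
r_1 = 21.7125 / 42.7422 = 0.508

0.508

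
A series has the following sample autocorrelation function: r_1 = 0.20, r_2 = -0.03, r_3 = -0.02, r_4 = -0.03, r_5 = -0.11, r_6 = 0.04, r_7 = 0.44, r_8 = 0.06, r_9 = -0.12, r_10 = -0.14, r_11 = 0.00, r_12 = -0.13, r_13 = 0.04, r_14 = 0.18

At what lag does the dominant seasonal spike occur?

7

The largest autocorrelation is r_7 = 0.44; the remaining lags stay at or below 0.20.
The dominant spike at lag 7 indicates a seasonal period of 7.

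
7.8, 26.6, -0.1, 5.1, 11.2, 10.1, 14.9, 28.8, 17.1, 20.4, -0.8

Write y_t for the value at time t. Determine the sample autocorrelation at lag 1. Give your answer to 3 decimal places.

-0.108

Mean ȳ = (7.8 + 26.6 − 0.1 + 5.1 + 11.2 + 10.1 + 14.9 + 28.8 + 17.1 + 20.4 − 0.8)/11 = 12.8273
Numerator Σ_{t=1}^{10}(y_t−ȳ)(y_{t+1}−ȳ) = -105.5162
Denominator Σ(y_t−ȳ)² = 972.6018
r_1 = -105.5162 / 972.6018 = -0.108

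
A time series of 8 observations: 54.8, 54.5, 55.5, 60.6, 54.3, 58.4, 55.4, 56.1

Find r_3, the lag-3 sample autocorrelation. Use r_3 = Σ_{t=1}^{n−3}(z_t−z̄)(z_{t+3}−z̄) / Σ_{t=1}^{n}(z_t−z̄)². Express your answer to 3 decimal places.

Mean z̄ = (54.8 + 54.5 + 55.5 + 60.6 + 54.3 + 58.4 + 55.4 + 56.1)/8 = 56.2000
Deviations from mean: -1.4000, -1.7000, -0.7000, 4.4000, -1.9000, 2.2000, -0.8000, -0.1000
Σ(z_t−z̄)(z_{t+3}−z̄) = (-6.1600) + (3.2300) + (-1.5400) + (-3.5200) + (0.1900) = -7.8000
Denominator Σ(z_t−z̄)² = 33.8000
r_3 = -7.8000 / 33.8000 = -0.231

-0.231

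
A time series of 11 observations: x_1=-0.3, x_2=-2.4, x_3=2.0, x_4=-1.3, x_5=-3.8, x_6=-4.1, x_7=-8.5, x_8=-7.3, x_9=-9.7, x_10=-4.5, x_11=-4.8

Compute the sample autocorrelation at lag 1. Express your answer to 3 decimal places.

Mean x̄ = (-0.3 − 2.4 + 2.0 − 1.3 − 3.8 − 4.1 − 8.5 − 7.3 − 9.7 − 4.5 − 4.8)/11 = -4.0636
Numerator Σ_{t=1}^{10}(x_t−x̄)(x_{t+1}−x̄) = 69.3669
Denominator Σ(x_t−x̄)² = 124.0655
r_1 = 69.3669 / 124.0655 = 0.559

0.559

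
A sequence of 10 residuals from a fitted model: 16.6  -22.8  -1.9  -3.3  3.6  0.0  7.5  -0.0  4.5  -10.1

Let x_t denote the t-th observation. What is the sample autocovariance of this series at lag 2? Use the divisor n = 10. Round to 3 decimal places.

Mean x̄ = (16.6 − 22.8 − 1.9 − 3.3 + 3.6 + 0.0 + 7.5 − 0.0 + 4.5 − 10.1)/10 = -0.5900
Σ_{t=1}^{8}(x_t−x̄)(x_{t+2}−x̄) = 100.3948
γ_2 = 100.3948 / 10 = 10.039

10.039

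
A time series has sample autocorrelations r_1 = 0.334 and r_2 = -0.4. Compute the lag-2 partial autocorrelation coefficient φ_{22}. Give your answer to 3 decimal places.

-0.576

φ_{22} = (r_2 − r_1²) / (1 − r_1²)
r_1² = (0.334)² = 0.111556
Numerator = -0.4 − 0.1116 = -0.5116; denominator = 1 − 0.1116 = 0.8884
φ_{22} = -0.5116 / 0.8884 = -0.576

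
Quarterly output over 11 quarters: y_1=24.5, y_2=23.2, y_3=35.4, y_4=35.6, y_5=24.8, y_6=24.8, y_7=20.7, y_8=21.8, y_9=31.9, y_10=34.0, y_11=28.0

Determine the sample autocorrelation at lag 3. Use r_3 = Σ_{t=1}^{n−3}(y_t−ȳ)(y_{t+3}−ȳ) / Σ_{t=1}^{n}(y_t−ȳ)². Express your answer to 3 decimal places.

Mean ȳ = (24.5 + 23.2 + 35.4 + 35.6 + 24.8 + 24.8 + 20.7 + 21.8 + 31.9 + 34.0 + 28.0)/11 = 27.7000
Numerator Σ_{t=1}^{8}(y_t−ȳ)(y_{t+3}−ȳ) = -130.8000
Denominator Σ(y_t−ȳ)² = 310.2400
r_3 = -130.8000 / 310.2400 = -0.422

-0.422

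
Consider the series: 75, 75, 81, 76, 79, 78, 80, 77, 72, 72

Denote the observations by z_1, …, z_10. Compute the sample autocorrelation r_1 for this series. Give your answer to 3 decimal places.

0.240

Mean z̄ = (75 + 75 + 81 + 76 + 79 + 78 + 80 + 77 + 72 + 72)/10 = 76.5000
Numerator Σ_{t=1}^{9}(z_t−z̄)(z_{t+1}−z̄) = 20.7500
Denominator Σ(z_t−z̄)² = 86.5000
r_1 = 20.7500 / 86.5000 = 0.240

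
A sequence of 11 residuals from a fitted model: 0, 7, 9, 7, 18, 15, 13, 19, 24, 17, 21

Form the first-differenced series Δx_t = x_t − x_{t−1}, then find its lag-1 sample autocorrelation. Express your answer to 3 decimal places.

-0.401

First differences Δx: 7, 2, -2, 11, -3, -2, 6, 5, -7, 4
Mean of differences = 2.1000
Numerator Σ(Δx_t−Δx̄)(Δx_{t+1}−Δx̄) = -109.4100
Denominator Σ(Δx_t−Δx̄)² = 272.9000
r_1(Δx) = -109.4100 / 272.9000 = -0.401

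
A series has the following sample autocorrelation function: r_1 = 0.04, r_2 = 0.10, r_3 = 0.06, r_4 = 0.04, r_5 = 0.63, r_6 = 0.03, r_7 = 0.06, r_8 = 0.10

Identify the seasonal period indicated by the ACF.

5

The largest autocorrelation is r_5 = 0.63; the remaining lags stay at or below 0.10.
The dominant spike at lag 5 indicates a seasonal period of 5.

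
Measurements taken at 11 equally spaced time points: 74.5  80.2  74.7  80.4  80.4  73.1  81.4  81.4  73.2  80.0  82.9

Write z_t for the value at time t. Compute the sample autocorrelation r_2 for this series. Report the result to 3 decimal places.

Mean z̄ = (74.5 + 80.2 + 74.7 + 80.4 + 80.4 + 73.1 + 81.4 + 81.4 + 73.2 + 80.0 + 82.9)/11 = 78.3818
Numerator Σ_{t=1}^{9}(z_t−z̄)(z_{t+2}−z̄) = -44.1470
Denominator Σ(z_t−z̄)² = 136.0764
r_2 = -44.1470 / 136.0764 = -0.324

-0.324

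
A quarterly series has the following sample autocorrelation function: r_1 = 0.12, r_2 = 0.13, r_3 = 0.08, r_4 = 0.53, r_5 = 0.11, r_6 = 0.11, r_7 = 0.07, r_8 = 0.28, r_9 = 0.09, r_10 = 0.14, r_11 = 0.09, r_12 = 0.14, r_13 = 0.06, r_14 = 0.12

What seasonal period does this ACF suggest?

4

The largest autocorrelation is r_4 = 0.53, with a weaker echo at lag 8 (0.28); the remaining lags stay at or below 0.14.
The dominant spike at lag 4 indicates a seasonal period of 4.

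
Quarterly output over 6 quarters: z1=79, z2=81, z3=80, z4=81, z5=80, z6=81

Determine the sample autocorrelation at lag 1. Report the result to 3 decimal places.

Mean z̄ = (79 + 81 + 80 + 81 + 80 + 81)/6 = 80.3333
Deviations from mean: -1.3333, 0.6667, -0.3333, 0.6667, -0.3333, 0.6667
Numerator Σ_{t=1}^{5}(z_t−z̄)(z_{t+1}−z̄) = -1.7778
Denominator Σ(z_t−z̄)² = 3.3333
r_1 = -1.7778 / 3.3333 = -0.533

-0.533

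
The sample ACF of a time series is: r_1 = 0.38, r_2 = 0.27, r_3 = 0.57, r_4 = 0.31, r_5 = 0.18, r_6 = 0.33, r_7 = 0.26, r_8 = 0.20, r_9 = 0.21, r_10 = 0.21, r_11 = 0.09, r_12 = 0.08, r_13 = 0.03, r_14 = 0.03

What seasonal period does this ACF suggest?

The largest autocorrelation is r_3 = 0.57; the remaining lags stay at or below 0.38. The elevated value at lag 1 (0.38), dropping to 0.27 at lag 2, reflects decaying short-term dependence rather than seasonality.
The dominant spike at lag 3 indicates a seasonal period of 3.

3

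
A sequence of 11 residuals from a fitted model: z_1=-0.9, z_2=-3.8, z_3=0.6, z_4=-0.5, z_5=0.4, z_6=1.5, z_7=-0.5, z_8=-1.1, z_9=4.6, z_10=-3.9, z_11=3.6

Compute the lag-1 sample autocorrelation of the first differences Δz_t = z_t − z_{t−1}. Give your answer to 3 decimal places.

First differences Δz: -2.9, 4.4, -1.1, 0.9, 1.1, -2.0, -0.6, 5.7, -8.5, 7.5
Mean of differences = 0.4500
Numerator Σ(Δz_t−Δz̄)(Δz_{t+1}−Δz̄) = -134.3775
Denominator Σ(Δz_t−Δz̄)² = 194.3250
r_1(Δz) = -134.3775 / 194.3250 = -0.692

-0.692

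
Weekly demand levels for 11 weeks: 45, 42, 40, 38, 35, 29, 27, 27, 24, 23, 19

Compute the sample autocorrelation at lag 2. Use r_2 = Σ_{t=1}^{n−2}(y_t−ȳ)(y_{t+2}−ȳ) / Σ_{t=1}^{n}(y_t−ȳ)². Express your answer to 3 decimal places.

0.477

Mean ȳ = (45 + 42 + 40 + 38 + 35 + 29 + 27 + 27 + 24 + 23 + 19)/11 = 31.7273
Numerator Σ_{t=1}^{9}(y_t−ȳ)(y_{t+2}−ȳ) = 357.7603
Denominator Σ(y_t−ȳ)² = 750.1818
r_2 = 357.7603 / 750.1818 = 0.477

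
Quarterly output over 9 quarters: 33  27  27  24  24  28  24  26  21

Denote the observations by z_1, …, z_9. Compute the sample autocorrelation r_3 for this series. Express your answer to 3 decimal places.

-0.217

Mean z̄ = (33 + 27 + 27 + 24 + 24 + 28 + 24 + 26 + 21)/9 = 26.0000
Σ(z_t−z̄)(z_{t+3}−z̄) = (-14.0000) + (-2.0000) + (2.0000) + (4.0000) + (0.0000) + (-10.0000) = -20.0000
Denominator Σ(z_t−z̄)² = 92.0000
r_3 = -20.0000 / 92.0000 = -0.217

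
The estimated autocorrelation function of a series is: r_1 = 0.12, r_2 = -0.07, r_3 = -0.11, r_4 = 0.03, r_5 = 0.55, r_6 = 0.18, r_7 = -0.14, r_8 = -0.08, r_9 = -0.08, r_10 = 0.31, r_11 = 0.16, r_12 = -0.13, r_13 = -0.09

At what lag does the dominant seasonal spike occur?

The largest autocorrelation is r_5 = 0.55, with a weaker echo at lag 10 (0.31); the remaining lags stay at or below 0.18.
The dominant spike at lag 5 indicates a seasonal period of 5.

5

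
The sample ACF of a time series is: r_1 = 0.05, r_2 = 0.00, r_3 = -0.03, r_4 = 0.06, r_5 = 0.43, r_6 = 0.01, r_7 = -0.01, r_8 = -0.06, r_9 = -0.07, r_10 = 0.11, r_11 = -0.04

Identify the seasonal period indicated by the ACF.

5

The largest autocorrelation is r_5 = 0.43; the remaining lags stay at or below 0.11.
The dominant spike at lag 5 indicates a seasonal period of 5.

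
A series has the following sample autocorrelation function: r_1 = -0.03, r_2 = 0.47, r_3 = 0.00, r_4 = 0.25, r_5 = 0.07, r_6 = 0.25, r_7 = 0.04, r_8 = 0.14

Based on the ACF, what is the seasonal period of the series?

2

The largest autocorrelation is r_2 = 0.47, with weaker echoes at lags 4 (0.25) and 6 (0.25); the remaining lags stay at or below 0.14.
The dominant spike at lag 2 indicates a seasonal period of 2.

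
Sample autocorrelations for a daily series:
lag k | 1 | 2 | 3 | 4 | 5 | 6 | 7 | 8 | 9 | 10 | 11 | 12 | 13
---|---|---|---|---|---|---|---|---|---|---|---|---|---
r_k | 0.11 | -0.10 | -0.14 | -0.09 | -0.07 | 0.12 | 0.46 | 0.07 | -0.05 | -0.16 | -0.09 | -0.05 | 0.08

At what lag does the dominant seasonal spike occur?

7

The largest autocorrelation is r_7 = 0.46; the remaining lags stay at or below 0.12.
The dominant spike at lag 7 indicates a seasonal period of 7.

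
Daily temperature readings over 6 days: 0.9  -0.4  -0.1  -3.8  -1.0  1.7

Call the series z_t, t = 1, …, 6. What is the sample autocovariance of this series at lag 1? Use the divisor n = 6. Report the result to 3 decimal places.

-0.071

Mean z̄ = (0.9 − 0.4 − 0.1 − 3.8 − 1.0 + 1.7)/6 = -0.4500
Σ_{t=1}^{5}(z_t−z̄)(z_{t+1}−z̄) = -0.4275
γ_1 = -0.4275 / 6 = -0.071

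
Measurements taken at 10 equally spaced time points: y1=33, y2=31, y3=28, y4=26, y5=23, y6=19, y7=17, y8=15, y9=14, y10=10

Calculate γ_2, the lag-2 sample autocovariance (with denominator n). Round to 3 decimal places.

Mean ȳ = (33 + 31 + 28 + 26 + 23 + 19 + 17 + 15 + 14 + 10)/10 = 21.6000
Σ_{t=1}^{8}(y_t−ȳ)(y_{t+2}−ȳ) = 234.0800
γ_2 = 234.0800 / 10 = 23.408

23.408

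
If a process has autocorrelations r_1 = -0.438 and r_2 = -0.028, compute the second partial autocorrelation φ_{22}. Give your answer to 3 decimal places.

-0.272

φ_{22} = (r_2 − r_1²) / (1 − r_1²)
r_1² = (-0.438)² = 0.191844
Numerator = -0.028 − 0.1918 = -0.2198; denominator = 1 − 0.1918 = 0.8082
φ_{22} = -0.2198 / 0.8082 = -0.272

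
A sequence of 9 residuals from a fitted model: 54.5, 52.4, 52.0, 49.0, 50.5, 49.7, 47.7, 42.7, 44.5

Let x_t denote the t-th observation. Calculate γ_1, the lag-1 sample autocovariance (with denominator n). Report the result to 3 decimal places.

7.256

Mean x̄ = (54.5 + 52.4 + 52.0 + 49.0 + 50.5 + 49.7 + 47.7 + 42.7 + 44.5)/9 = 49.2222
Σ_{t=1}^{8}(x_t−x̄)(x_{t+1}−x̄) = 65.3084
γ_1 = 65.3084 / 9 = 7.256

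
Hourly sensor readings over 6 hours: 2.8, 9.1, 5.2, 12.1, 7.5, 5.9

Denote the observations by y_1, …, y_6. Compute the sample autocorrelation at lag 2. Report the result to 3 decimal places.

Mean ȳ = (2.8 + 9.1 + 5.2 + 12.1 + 7.5 + 5.9)/6 = 7.1000
Deviations from mean: -4.3000, 2.0000, -1.9000, 5.0000, 0.4000, -1.2000
Σ(y_t−ȳ)(y_{t+2}−ȳ) = (8.1700) + (10.0000) + (-0.7600) + (-6.0000) = 11.4100
Denominator Σ(y_t−ȳ)² = 52.7000
r_2 = 11.4100 / 52.7000 = 0.217

0.217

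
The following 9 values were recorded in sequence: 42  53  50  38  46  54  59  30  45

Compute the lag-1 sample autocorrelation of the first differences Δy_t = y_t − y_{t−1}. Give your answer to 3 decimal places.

-0.376

First differences Δy: 11, -3, -12, 8, 8, 5, -29, 15
Mean of differences = 0.3750
Numerator Σ(Δy_t−Δȳ)(Δy_{t+1}−Δȳ) = -560.5156
Denominator Σ(Δy_t−Δȳ)² = 1491.8750
r_1(Δy) = -560.5156 / 1491.8750 = -0.376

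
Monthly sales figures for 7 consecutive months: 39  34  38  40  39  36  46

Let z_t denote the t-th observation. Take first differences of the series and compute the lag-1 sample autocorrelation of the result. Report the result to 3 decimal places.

First differences Δz: -5, 4, 2, -1, -3, 10
Mean of differences = 1.1667
Numerator Σ(Δz_t−Δz̄)(Δz_{t+1}−Δz̄) = -44.6944
Denominator Σ(Δz_t−Δz̄)² = 146.8333
r_1(Δz) = -44.6944 / 146.8333 = -0.304

-0.304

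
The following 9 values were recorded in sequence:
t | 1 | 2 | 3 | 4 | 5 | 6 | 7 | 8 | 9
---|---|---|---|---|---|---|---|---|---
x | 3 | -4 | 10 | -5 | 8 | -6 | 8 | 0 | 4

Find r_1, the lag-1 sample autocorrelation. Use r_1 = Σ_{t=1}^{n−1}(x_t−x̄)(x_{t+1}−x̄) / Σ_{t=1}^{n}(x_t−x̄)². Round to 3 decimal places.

Mean x̄ = (3 − 4 + 10 − 5 + 8 − 6 + 8 + 0 + 4)/9 = 2.0000
Numerator Σ_{t=1}^{8}(x_t−x̄)(x_{t+1}−x̄) = -264.0000
Denominator Σ(x_t−x̄)² = 294.0000
r_1 = -264.0000 / 294.0000 = -0.898

-0.898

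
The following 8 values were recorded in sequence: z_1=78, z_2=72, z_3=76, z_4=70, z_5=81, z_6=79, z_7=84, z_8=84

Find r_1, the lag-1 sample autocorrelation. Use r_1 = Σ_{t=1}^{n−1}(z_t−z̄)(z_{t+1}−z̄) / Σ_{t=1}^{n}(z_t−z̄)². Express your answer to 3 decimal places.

0.263

Mean z̄ = (78 + 72 + 76 + 70 + 81 + 79 + 84 + 84)/8 = 78.0000
Deviations from mean: 0.0000, -6.0000, -2.0000, -8.0000, 3.0000, 1.0000, 6.0000, 6.0000
Numerator Σ_{t=1}^{7}(z_t−z̄)(z_{t+1}−z̄) = 49.0000
Denominator Σ(z_t−z̄)² = 186.0000
r_1 = 49.0000 / 186.0000 = 0.263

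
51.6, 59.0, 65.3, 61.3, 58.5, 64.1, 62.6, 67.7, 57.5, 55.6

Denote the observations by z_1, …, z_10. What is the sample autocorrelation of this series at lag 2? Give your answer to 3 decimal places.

-0.320

Mean z̄ = (51.6 + 59.0 + 65.3 + 61.3 + 58.5 + 64.1 + 62.6 + 67.7 + 57.5 + 55.6)/10 = 60.3200
Numerator Σ_{t=1}^{8}(z_t−z̄)(z_{t+2}−z̄) = -67.5948
Denominator Σ(z_t−z̄)² = 211.0360
r_2 = -67.5948 / 211.0360 = -0.320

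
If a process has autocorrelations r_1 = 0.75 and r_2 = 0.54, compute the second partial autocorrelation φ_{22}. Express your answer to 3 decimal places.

φ_{22} = (r_2 − r_1²) / (1 − r_1²)
r_1² = (0.75)² = 0.5625
Numerator = 0.54 − 0.5625 = -0.0225; denominator = 1 − 0.5625 = 0.4375
φ_{22} = -0.0225 / 0.4375 = -0.051

-0.051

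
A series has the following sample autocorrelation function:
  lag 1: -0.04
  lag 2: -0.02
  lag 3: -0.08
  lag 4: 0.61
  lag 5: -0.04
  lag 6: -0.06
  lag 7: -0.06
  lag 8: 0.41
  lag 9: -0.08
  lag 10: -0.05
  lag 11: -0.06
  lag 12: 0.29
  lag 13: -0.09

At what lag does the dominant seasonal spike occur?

4

The largest autocorrelation is r_4 = 0.61, with weaker echoes at lags 8 (0.41) and 12 (0.29); the remaining lags stay at or below -0.02.
The dominant spike at lag 4 indicates a seasonal period of 4.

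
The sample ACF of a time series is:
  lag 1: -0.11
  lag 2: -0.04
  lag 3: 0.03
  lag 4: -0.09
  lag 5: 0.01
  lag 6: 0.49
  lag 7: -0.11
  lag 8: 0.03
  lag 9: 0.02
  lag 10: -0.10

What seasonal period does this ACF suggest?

6

The largest autocorrelation is r_6 = 0.49; the remaining lags stay at or below 0.03.
The dominant spike at lag 6 indicates a seasonal period of 6.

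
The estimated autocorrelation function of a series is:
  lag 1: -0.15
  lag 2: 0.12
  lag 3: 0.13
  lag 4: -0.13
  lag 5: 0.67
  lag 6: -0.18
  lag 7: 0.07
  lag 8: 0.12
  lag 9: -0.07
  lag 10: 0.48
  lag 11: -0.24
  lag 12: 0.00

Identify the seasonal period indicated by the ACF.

5

The largest autocorrelation is r_5 = 0.67, with a weaker echo at lag 10 (0.48); the remaining lags stay at or below 0.13.
The dominant spike at lag 5 indicates a seasonal period of 5.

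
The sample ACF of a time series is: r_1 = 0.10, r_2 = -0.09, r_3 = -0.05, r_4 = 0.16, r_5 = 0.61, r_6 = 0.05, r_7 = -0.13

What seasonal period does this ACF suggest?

5

The largest autocorrelation is r_5 = 0.61; the remaining lags stay at or below 0.16.
The dominant spike at lag 5 indicates a seasonal period of 5.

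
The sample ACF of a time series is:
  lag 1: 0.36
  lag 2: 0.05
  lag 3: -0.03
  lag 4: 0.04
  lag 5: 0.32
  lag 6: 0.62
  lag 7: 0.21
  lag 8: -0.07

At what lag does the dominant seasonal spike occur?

The largest autocorrelation is r_6 = 0.62; the remaining lags stay at or below 0.36. The elevated value at lag 1 (0.36), dropping to 0.05 at lag 2, reflects decaying short-term dependence rather than seasonality.
The dominant spike at lag 6 indicates a seasonal period of 6.

6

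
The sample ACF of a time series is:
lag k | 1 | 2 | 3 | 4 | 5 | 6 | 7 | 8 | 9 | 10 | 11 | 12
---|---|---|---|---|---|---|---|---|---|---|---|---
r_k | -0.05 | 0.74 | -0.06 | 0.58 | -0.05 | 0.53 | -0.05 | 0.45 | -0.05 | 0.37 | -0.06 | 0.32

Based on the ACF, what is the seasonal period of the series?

2

The largest autocorrelation is r_2 = 0.74, with weaker echoes at lags 4 (0.58), 6 (0.53), 8 (0.45), 10 (0.37) and 12 (0.32); the remaining lags stay at or below -0.05.
The dominant spike at lag 2 indicates a seasonal period of 2.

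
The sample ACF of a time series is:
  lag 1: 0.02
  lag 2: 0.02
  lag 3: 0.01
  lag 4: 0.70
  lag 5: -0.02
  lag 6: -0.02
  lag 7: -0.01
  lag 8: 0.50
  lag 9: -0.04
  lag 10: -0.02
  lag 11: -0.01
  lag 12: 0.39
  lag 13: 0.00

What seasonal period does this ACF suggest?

The largest autocorrelation is r_4 = 0.70, with weaker echoes at lags 8 (0.50) and 12 (0.39); the remaining lags stay at or below 0.02.
The dominant spike at lag 4 indicates a seasonal period of 4.

4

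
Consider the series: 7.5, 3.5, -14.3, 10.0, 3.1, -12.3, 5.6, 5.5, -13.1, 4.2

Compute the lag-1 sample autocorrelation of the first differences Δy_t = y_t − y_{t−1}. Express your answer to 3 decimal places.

-0.472

First differences Δy: -4.0, -17.8, 24.3, -6.9, -15.4, 17.9, -0.1, -18.6, 17.3
Mean of differences = -0.3667
Numerator Σ(Δy_t−Δȳ)(Δy_{t+1}−Δȳ) = -1026.3411
Denominator Σ(Δy_t−Δȳ)² = 2172.5600
r_1(Δy) = -1026.3411 / 2172.5600 = -0.472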